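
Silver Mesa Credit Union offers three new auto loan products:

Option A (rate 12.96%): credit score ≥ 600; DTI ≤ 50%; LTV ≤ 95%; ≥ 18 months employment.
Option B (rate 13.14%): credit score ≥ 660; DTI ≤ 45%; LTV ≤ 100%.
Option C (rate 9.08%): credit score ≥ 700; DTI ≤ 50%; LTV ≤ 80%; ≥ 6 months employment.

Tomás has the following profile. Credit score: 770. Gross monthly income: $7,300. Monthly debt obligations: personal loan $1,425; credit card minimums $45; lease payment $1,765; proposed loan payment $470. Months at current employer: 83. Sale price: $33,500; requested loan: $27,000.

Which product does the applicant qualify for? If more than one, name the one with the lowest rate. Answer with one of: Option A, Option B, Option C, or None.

Total debts = (1,425 + 45 + 1,765 + 470) = 3,705; DTI = 3,705/7,300 = 50.8%.
LTV = 27,000/33,500 = 80.6%.
Option A: score 770 ≥ 600; DTI 50.8% > 50%; LTV 80.6% ≤ 95%; employment 83 ≥ 18 mo → does not qualify.
Option B: score 770 ≥ 660; DTI 50.8% > 45%; LTV 80.6% ≤ 100% → does not qualify.
Option C: score 770 ≥ 700; DTI 50.8% > 50%; LTV 80.6% > 80%; employment 83 ≥ 6 mo → does not qualify.

None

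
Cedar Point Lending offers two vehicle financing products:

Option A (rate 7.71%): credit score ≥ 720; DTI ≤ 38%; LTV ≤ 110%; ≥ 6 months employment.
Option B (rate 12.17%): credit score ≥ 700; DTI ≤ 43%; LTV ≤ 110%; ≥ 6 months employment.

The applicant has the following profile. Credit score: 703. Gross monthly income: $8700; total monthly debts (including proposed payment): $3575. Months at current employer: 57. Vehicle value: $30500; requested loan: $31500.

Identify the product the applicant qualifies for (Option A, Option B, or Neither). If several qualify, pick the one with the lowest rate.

Option B

DTI = 3,575/8,700 = 41.1%.
LTV = 31,500/30,500 = 103.3%.
Option A: score 703 < 720; DTI 41.1% > 38%; LTV 103.3% ≤ 110%; employment 57 ≥ 6 mo → does not qualify.
Option B: score 703 ≥ 700; DTI 41.1% ≤ 43%; LTV 103.3% ≤ 110%; employment 57 ≥ 6 mo → qualifies.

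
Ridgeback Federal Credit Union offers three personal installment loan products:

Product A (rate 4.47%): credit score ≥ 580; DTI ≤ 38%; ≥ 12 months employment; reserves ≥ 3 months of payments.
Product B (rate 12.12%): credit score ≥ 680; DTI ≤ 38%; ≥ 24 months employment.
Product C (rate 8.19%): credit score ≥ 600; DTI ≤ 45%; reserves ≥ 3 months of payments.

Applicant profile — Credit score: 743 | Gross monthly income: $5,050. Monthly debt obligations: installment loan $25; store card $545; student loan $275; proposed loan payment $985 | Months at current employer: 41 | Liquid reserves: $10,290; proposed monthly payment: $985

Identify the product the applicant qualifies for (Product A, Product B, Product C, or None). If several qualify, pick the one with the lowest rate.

Total debts = (25 + 545 + 275 + 985) = 1,830; DTI = 1,830/5,050 = 36.2%.
Reserves = 10,290/985 = 10.4 months.
Product A: score 743 ≥ 580; DTI 36.2% ≤ 38%; employment 41 ≥ 12 mo; reserves 10.4 ≥ 3 mo → qualifies.
Product B: score 743 ≥ 680; DTI 36.2% ≤ 38%; employment 41 ≥ 24 mo → qualifies.
Product C: score 743 ≥ 600; DTI 36.2% ≤ 45%; reserves 10.4 ≥ 3 mo → qualifies.
Qualifying: Product A, Product B, Product C. Lowest rate is 4.47% → Product A.

Product A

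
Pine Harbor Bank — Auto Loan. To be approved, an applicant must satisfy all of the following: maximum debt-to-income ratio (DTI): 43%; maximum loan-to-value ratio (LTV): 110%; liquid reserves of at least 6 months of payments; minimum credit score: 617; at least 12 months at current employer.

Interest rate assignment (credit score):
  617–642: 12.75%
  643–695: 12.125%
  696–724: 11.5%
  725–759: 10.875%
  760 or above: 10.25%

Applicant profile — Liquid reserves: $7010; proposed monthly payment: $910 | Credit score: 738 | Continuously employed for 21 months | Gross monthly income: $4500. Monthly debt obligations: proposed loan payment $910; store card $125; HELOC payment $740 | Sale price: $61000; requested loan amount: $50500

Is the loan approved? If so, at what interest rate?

Credit score 738 ≥ 617 (meets minimum)
Reserves = 7,010/910 = 7.7 months ≥ 6
Loan-to-value = 50,500/61,000 = 82.8% — pass (110% max)
Employment 21 ≥ 12 months
Total monthly debts = (910 + 125 + 740) = 1,775. DTI: 1,775 ÷ 4,500 = 39.4%, within the 43% cap
All requirements met. Score 738 falls in the 725–759 tier → 10.875%.

Approved at 10.875%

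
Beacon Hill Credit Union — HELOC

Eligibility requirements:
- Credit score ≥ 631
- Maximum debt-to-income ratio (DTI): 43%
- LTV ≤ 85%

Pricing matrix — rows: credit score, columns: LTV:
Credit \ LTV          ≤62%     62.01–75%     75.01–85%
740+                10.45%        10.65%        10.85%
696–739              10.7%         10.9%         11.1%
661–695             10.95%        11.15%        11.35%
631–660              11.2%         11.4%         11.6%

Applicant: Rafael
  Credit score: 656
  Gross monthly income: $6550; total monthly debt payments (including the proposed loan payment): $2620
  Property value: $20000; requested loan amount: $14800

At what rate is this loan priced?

Credit score 656 ≥ 631; Debt-to-income = 2,620/6,550 = 40% — meets 43% limit
LTV = 14,800/20,000 = 74% ≤ 85%
Row: 656 falls in 631–660. Column: 74% falls in 62.01–75%. Rate = 11.4%.

11.4%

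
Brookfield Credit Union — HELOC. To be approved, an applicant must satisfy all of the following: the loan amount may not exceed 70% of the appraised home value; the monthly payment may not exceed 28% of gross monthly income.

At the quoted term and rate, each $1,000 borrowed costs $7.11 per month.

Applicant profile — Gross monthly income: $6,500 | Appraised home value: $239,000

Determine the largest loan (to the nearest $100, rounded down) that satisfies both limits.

Payment cap: 28% × $6,500 = $1,820/month.
At $7.11 per $1,000, that supports 1,820/7.11 × 1,000 ≈ $255,977 → $255,900.
LTV cap: 70% × $239,000 = $167,300 → $167,300.
Binding constraint: loan-to-value.

$167,300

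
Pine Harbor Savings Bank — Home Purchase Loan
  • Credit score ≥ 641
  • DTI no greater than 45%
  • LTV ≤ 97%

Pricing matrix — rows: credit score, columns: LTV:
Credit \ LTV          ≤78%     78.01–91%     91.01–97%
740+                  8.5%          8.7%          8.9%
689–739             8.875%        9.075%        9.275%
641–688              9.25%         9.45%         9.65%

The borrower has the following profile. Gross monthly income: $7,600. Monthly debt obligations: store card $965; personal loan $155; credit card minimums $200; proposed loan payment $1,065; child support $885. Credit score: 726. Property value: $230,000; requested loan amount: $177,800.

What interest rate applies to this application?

Credit score 726 ≥ 641; Total monthly debts = (965 + 155 + 200 + 1,065 + 885) = 3,270. DTI = 3,270/7,600 = 43% ≤ 45%
LTV = 177,800/230,000 = 77.3% ≤ 97%
Score 726 is in the 689–739 band; LTV 77.3% is in the ≤78% band → 8.875%.

8.875%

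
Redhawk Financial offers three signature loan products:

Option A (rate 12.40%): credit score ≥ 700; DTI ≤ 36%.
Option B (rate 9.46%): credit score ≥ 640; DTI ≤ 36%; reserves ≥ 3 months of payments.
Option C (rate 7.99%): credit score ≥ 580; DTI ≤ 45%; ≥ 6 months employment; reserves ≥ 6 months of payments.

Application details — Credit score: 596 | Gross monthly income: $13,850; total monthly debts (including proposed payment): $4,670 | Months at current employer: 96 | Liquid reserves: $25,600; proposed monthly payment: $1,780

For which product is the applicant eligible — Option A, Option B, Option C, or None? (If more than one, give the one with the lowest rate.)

DTI = 4,670/13,850 = 33.7%.
Reserves = 25,600/1,780 = 14.4 months.
Option A: score 596 < 700; DTI 33.7% ≤ 36% → does not qualify.
Option B: score 596 < 640; DTI 33.7% ≤ 36%; reserves 14.4 ≥ 3 mo → does not qualify.
Option C: score 596 ≥ 580; DTI 33.7% ≤ 45%; employment 96 ≥ 6 mo; reserves 14.4 ≥ 6 mo → qualifies.

Option C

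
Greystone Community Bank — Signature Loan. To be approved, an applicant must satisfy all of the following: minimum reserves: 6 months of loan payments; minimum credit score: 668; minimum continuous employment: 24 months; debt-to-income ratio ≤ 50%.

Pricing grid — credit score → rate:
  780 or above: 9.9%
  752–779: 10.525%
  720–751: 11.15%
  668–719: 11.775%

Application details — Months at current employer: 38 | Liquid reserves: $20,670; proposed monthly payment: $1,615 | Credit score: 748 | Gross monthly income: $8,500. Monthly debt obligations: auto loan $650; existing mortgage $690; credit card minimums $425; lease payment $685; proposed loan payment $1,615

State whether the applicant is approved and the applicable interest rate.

Credit score 748 ≥ 668 (meets minimum)
Reserves = 20,670/1,615 = 12.8 months ≥ 6
Employment 38 ≥ 24 months
Total monthly debts = (650 + 690 + 425 + 685 + 1,615) = 4,065. DTI: 4,065 ÷ 8,500 = 47.8%, within the 50% cap
All requirements met. Score 748 falls in the 720–751 tier → 11.15%.

Approved at 11.15%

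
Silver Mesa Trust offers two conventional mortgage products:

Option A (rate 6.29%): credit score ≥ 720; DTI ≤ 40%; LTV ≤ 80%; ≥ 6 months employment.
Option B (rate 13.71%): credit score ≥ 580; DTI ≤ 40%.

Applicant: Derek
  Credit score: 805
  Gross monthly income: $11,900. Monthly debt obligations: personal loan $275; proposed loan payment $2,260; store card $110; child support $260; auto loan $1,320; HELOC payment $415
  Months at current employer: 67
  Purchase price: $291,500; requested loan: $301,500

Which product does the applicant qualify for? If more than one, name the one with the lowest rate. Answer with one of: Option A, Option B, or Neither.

Option B

Total debts = (275 + 2,260 + 110 + 260 + 1,320 + 415) = 4,640; DTI = 4,640/11,900 = 39%.
LTV = 301,500/291,500 = 103.4%.
Option A: score 805 ≥ 720; DTI 39% ≤ 40%; LTV 103.4% > 80%; employment 67 ≥ 6 mo → does not qualify.
Option B: score 805 ≥ 580; DTI 39% ≤ 40% → qualifies.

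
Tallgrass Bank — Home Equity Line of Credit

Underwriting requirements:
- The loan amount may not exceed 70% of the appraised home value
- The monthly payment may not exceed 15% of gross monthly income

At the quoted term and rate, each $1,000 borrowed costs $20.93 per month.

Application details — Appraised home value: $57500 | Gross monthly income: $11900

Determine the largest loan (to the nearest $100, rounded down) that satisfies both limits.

$40,200

Payment cap: 15% × $11,900 = $1,785/month.
At $20.93 per $1,000, that supports 1,785/20.93 × 1,000 ≈ $85,284 → $85,200.
LTV cap: 70% × $57,500 = $40,250 → $40,200.
Binding constraint: loan-to-value.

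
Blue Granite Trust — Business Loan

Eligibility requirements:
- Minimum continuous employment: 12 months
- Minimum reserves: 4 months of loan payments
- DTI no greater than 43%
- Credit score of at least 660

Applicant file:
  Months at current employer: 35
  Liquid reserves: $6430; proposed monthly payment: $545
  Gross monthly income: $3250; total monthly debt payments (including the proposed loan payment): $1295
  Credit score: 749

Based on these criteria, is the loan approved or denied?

Approved

Employment 35 ≥ 12 months
Reserves: 6,430 ÷ 545 = 11.8 months (meets 4-month minimum)
DTI = 1,295/3,250 = 39.8% ≤ 43%
Credit score 749 ≥ 660 (meets)
All criteria satisfied.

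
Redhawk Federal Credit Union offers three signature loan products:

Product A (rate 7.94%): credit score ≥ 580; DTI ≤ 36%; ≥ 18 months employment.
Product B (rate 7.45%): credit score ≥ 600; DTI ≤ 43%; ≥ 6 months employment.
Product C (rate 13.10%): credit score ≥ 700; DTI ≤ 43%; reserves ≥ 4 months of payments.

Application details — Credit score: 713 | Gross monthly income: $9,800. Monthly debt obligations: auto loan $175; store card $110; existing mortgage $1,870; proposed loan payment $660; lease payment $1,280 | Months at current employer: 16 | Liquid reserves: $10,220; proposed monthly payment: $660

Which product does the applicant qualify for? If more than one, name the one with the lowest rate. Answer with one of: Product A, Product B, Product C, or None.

Product B

Total debts = (175 + 110 + 1,870 + 660 + 1,280) = 4,095; DTI = 4,095/9,800 = 41.8%.
Reserves = 10,220/660 = 15.5 months.
Product A: score 713 ≥ 580; DTI 41.8% > 36%; employment 16 < 18 mo → does not qualify.
Product B: score 713 ≥ 600; DTI 41.8% ≤ 43%; employment 16 ≥ 6 mo → qualifies.
Product C: score 713 ≥ 700; DTI 41.8% ≤ 43%; reserves 15.5 ≥ 4 mo → qualifies.
Qualifying: Product B, Product C. Lowest rate is 7.45% → Product B.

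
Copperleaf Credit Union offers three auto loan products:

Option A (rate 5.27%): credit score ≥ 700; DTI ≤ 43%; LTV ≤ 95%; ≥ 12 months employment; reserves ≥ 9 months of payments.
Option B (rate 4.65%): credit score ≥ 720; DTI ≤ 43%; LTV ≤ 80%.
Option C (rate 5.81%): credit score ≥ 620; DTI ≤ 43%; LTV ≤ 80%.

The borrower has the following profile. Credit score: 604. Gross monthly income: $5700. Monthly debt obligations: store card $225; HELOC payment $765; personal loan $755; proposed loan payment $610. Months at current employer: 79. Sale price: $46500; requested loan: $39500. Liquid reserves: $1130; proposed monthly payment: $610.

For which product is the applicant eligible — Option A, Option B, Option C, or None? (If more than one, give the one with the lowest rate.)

Total debts = (225 + 765 + 755 + 610) = 2,355; DTI = 2,355/5,700 = 41.3%.
LTV = 39,500/46,500 = 84.9%.
Reserves = 1,130/610 = 1.9 months.
Option A: score 604 < 700; DTI 41.3% ≤ 43%; LTV 84.9% ≤ 95%; employment 79 ≥ 12 mo; reserves 1.9 < 9 mo → does not qualify.
Option B: score 604 < 720; DTI 41.3% ≤ 43%; LTV 84.9% > 80% → does not qualify.
Option C: score 604 < 620; DTI 41.3% ≤ 43%; LTV 84.9% > 80% → does not qualify.

None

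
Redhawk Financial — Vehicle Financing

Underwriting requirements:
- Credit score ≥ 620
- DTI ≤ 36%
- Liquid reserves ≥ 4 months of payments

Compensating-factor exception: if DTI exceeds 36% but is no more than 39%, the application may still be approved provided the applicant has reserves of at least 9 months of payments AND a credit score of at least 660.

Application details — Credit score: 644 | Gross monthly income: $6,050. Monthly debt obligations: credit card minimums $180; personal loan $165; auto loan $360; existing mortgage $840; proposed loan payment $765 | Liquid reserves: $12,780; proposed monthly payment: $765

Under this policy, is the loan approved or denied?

Denied

Credit score 644 ≥ 620 (meets base)
Total debts = (180 + 165 + 360 + 840 + 765) = 2,310. DTI: 2,310 ÷ 6,050 = 38.2%, over the 36% base limit.
Liquid reserves cover 12,780/765 = 16.7 months — ≥ 4 required
DTI 38.2% is within the 36%–39% exception band; checking compensating factors.
Reserves 16.7 ≥ 9 months; credit score 644 < 660.
Compensating-factor requirement not fully met.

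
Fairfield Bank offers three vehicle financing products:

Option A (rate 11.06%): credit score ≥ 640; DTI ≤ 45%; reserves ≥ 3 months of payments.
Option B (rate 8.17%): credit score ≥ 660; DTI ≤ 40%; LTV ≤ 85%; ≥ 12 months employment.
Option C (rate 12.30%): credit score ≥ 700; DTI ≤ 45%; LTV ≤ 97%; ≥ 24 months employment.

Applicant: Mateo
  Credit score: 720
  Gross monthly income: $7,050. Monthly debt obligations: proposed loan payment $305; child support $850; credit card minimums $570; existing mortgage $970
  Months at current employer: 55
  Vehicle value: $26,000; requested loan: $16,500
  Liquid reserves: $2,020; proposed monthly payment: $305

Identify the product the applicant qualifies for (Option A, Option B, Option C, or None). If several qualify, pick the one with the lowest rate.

Total debts = (305 + 850 + 570 + 970) = 2,695; DTI = 2,695/7,050 = 38.2%.
LTV = 16,500/26,000 = 63.5%.
Reserves = 2,020/305 = 6.6 months.
Option A: score 720 ≥ 640; DTI 38.2% ≤ 45%; reserves 6.6 ≥ 3 mo → qualifies.
Option B: score 720 ≥ 660; DTI 38.2% ≤ 40%; LTV 63.5% ≤ 85%; employment 55 ≥ 12 mo → qualifies.
Option C: score 720 ≥ 700; DTI 38.2% ≤ 45%; LTV 63.5% ≤ 97%; employment 55 ≥ 24 mo → qualifies.
Qualifying: Option A, Option B, Option C. Lowest rate is 8.17% → Option B.

Option B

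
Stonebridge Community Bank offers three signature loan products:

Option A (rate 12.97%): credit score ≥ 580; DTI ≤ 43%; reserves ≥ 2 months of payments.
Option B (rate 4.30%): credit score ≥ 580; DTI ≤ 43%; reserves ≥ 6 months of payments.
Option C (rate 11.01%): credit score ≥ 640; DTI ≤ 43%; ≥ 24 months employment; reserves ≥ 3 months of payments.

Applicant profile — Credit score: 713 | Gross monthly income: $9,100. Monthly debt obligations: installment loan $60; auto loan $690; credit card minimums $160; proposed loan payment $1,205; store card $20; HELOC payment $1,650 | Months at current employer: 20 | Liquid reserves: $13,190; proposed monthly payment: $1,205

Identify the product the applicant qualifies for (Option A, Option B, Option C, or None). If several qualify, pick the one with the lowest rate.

Total debts = (60 + 690 + 160 + 1,205 + 20 + 1,650) = 3,785; DTI = 3,785/9,100 = 41.6%.
Reserves = 13,190/1,205 = 10.9 months.
Option A: score 713 ≥ 580; DTI 41.6% ≤ 43%; reserves 10.9 ≥ 2 mo → qualifies.
Option B: score 713 ≥ 580; DTI 41.6% ≤ 43%; reserves 10.9 ≥ 6 mo → qualifies.
Option C: score 713 ≥ 640; DTI 41.6% ≤ 43%; employment 20 < 24 mo; reserves 10.9 ≥ 3 mo → does not qualify.
Qualifying: Option A, Option B. Lowest rate is 4.30% → Option B.

Option B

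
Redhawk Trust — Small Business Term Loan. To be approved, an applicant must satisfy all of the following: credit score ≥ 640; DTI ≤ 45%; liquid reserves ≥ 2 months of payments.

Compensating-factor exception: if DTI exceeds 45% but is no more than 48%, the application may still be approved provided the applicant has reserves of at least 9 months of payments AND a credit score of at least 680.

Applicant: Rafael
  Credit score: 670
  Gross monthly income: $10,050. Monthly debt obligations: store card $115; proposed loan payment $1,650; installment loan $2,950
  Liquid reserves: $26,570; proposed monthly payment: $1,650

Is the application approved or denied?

Credit score 670 ≥ 640 (meets base)
Total debts = (115 + 1,650 + 2,950) = 4,715. DTI = 4,715/10,050 = 46.9% > 45% — standard DTI limit exceeded.
Reserves = 26,570/1,650 = 16.1 months ≥ 2
DTI 46.9% is within the 45%–48% exception band; checking compensating factors.
Override check — reserves: 16.1 mo (ok); score: 670 (below 680).
Override conditions not both satisfied; exception does not apply.

Denied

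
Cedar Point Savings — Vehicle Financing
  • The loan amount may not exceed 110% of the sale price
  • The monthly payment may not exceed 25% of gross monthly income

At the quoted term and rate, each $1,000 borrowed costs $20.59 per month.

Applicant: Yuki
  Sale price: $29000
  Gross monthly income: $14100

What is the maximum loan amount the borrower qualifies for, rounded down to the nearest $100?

$31,900

Payment cap: 25% × $14,100 = $3,525/month.
At $20.59 per $1,000, that supports 3,525/20.59 × 1,000 ≈ $171,199 → $171,100.
LTV cap: 110% × $29,000 = $31,900 → $31,900.
Binding constraint: loan-to-value.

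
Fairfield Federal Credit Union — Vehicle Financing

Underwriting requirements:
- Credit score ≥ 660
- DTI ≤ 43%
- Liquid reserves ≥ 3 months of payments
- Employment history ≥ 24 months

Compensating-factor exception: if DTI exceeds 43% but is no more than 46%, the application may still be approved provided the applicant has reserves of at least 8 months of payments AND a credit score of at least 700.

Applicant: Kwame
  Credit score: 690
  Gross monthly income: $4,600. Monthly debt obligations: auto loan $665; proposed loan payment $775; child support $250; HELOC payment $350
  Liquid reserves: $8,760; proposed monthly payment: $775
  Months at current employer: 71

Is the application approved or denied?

Denied

Credit score 690 ≥ 660 (meets base)
Total debts = (665 + 775 + 250 + 350) = 2,040. DTI: 2,040 ÷ 4,600 = 44.3%, over the 43% base limit.
Liquid reserves cover 8,760/775 = 11.3 months — ≥ 3 required
Employment 71 ≥ 24 months
44.3% falls in the override range (43%–46%), so the compensating-factor test applies.
Override check — reserves: 11.3 mo (ok); score: 690 (below 700).
Compensating-factor requirement not fully met.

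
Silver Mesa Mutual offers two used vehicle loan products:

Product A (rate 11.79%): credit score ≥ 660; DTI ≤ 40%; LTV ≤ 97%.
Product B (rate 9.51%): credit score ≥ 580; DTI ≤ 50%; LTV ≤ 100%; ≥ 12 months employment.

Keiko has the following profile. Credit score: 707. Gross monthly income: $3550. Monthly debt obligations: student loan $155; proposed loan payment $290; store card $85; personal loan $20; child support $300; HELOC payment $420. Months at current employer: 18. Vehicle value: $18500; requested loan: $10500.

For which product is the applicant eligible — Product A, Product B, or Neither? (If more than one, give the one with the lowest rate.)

Total debts = (155 + 290 + 85 + 20 + 300 + 420) = 1,270; DTI = 1,270/3,550 = 35.8%.
LTV = 10,500/18,500 = 56.8%.
Product A: score 707 ≥ 660; DTI 35.8% ≤ 40%; LTV 56.8% ≤ 97% → qualifies.
Product B: score 707 ≥ 580; DTI 35.8% ≤ 50%; LTV 56.8% ≤ 100%; employment 18 ≥ 12 mo → qualifies.
Qualifying: Product A, Product B. Lowest rate is 9.51% → Product B.

Product B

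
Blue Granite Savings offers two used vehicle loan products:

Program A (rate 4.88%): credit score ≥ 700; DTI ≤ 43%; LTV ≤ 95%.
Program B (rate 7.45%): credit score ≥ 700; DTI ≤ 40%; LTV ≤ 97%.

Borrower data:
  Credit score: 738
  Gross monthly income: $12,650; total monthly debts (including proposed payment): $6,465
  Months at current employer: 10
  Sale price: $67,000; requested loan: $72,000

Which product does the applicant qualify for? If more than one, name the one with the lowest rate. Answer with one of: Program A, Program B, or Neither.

DTI = 6,465/12,650 = 51.1%.
LTV = 72,000/67,000 = 107.5%.
Program A: score 738 ≥ 700; DTI 51.1% > 43%; LTV 107.5% > 95% → does not qualify.
Program B: score 738 ≥ 700; DTI 51.1% > 40%; LTV 107.5% > 97% → does not qualify.

Neither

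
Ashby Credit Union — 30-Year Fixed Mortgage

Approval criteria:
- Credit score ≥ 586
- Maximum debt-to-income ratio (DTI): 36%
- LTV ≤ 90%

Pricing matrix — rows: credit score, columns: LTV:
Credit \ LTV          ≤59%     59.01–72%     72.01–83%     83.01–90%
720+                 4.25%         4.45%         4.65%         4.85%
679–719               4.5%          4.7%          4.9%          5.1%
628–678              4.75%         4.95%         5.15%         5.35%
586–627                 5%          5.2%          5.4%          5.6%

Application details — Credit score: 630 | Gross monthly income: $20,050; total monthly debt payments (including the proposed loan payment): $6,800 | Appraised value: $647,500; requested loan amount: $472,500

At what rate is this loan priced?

5.15%

Credit score 630 ≥ 586; Debt-to-income = 6,800/20,050 = 33.9% — meets 36% limit
LTV = 472,500/647,500 = 73% ≤ 90%
Credit 630 → row 628–678; LTV 73% → column 72.01–83%. Grid cell → 5.15%.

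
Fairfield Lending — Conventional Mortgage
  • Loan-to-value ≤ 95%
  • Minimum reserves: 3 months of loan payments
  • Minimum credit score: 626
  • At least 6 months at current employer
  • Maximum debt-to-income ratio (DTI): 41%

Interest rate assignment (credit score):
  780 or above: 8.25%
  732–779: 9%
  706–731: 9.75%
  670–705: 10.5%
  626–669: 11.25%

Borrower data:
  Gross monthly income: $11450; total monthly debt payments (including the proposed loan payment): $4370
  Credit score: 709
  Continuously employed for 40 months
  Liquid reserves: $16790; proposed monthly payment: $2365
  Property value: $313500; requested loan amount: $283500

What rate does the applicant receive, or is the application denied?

Credit score 709 ≥ 626 (meets minimum)
Employment 40 ≥ 6 months
Reserves: 16,790 ÷ 2,365 = 7.1 months (meets 3-month minimum)
LTV: 283,500 ÷ 313,500 = 90.4%, within 95% cap
DTI: 4,370 ÷ 11,450 = 38.2%, within the 41% cap
All requirements met. Score 709 falls in the 706–731 tier → 9.75%.

Approved at 9.75%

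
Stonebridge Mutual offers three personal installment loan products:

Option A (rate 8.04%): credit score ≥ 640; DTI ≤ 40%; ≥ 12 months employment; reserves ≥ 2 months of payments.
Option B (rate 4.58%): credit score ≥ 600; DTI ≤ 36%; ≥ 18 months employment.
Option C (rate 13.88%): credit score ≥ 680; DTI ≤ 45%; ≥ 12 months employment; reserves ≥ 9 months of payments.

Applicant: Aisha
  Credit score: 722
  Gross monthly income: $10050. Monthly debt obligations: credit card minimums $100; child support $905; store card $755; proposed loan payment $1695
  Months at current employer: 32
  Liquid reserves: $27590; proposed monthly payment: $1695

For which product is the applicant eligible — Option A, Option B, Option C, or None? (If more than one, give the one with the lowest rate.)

Option B

Total debts = (100 + 905 + 755 + 1,695) = 3,455; DTI = 3,455/10,050 = 34.4%.
Reserves = 27,590/1,695 = 16.3 months.
Option A: score 722 ≥ 640; DTI 34.4% ≤ 40%; employment 32 ≥ 12 mo; reserves 16.3 ≥ 2 mo → qualifies.
Option B: score 722 ≥ 600; DTI 34.4% ≤ 36%; employment 32 ≥ 18 mo → qualifies.
Option C: score 722 ≥ 680; DTI 34.4% ≤ 45%; employment 32 ≥ 12 mo; reserves 16.3 ≥ 9 mo → qualifies.
Qualifying: Option A, Option B, Option C. Lowest rate is 4.58% → Option B.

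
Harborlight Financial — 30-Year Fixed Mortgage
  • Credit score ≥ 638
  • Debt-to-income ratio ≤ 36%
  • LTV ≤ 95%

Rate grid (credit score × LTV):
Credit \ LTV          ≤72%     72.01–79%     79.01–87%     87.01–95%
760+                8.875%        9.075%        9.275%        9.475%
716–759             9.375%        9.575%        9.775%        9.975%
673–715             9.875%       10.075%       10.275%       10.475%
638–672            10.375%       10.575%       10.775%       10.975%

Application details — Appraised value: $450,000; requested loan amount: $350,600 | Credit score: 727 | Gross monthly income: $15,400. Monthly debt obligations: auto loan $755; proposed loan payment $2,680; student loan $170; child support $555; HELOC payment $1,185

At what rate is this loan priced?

9.575%

Credit score 727 ≥ 638; Total monthly debts = (755 + 2,680 + 170 + 555 + 1,185) = 5,345. DTI: 5,345 ÷ 15,400 = 34.7%, within the 36% cap
LTV: 350,600 ÷ 450,000 = 77.9%, within 95% cap
Credit 727 → row 716–759; LTV 77.9% → column 72.01–79%. Grid cell → 9.575%.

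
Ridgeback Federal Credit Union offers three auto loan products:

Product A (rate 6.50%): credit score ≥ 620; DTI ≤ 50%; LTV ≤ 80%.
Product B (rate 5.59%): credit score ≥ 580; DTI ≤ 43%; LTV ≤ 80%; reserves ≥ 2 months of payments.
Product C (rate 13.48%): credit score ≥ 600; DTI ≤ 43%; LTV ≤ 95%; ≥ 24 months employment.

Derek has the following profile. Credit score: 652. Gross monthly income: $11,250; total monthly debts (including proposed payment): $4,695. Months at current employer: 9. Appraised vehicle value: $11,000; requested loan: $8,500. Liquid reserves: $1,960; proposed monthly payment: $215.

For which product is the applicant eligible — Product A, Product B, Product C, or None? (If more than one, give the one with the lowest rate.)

Product B

DTI = 4,695/11,250 = 41.7%.
LTV = 8,500/11,000 = 77.3%.
Reserves = 1,960/215 = 9.1 months.
Product A: score 652 ≥ 620; DTI 41.7% ≤ 50%; LTV 77.3% ≤ 80% → qualifies.
Product B: score 652 ≥ 580; DTI 41.7% ≤ 43%; LTV 77.3% ≤ 80%; reserves 9.1 ≥ 2 mo → qualifies.
Product C: score 652 ≥ 600; DTI 41.7% ≤ 43%; LTV 77.3% ≤ 95%; employment 9 < 24 mo → does not qualify.
Qualifying: Product A, Product B. Lowest rate is 5.59% → Product B.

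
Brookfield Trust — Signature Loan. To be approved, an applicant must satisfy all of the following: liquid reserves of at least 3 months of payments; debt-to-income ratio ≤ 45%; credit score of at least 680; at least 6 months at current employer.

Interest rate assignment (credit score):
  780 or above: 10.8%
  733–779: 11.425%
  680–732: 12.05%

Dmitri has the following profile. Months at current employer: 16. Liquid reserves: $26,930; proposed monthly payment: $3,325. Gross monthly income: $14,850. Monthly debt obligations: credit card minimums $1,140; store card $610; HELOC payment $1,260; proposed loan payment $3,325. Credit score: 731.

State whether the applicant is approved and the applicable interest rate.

Credit score 731 ≥ 680 (meets minimum)
Total monthly debts = (1,140 + 610 + 1,260 + 3,325) = 6,335. DTI: 6,335 ÷ 14,850 = 42.7%, within the 45% cap
Employment 16 ≥ 6 months
Liquid reserves cover 26,930/3,325 = 8.1 months — ≥ 3 required
All requirements met. Score 731 falls in the 680–732 tier → 12.05%.

Approved at 12.05%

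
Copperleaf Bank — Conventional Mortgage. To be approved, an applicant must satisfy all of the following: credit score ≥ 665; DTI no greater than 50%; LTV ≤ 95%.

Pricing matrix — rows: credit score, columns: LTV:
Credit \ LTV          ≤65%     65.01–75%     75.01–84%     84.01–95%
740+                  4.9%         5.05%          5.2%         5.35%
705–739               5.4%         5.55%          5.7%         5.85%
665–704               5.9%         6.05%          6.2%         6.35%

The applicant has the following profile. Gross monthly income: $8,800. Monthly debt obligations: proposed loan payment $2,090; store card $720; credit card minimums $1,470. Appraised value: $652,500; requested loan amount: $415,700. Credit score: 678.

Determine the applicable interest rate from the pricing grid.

5.9%

Credit score 678 ≥ 665; Total monthly debts = (2,090 + 720 + 1,470) = 4,280. DTI = 4,280/8,800 = 48.6% ≤ 50%
Loan-to-value = 415,700/652,500 = 63.7% — pass (95% max)
Row: 678 falls in 665–704. Column: 63.7% falls in ≤65%. Rate = 5.9%.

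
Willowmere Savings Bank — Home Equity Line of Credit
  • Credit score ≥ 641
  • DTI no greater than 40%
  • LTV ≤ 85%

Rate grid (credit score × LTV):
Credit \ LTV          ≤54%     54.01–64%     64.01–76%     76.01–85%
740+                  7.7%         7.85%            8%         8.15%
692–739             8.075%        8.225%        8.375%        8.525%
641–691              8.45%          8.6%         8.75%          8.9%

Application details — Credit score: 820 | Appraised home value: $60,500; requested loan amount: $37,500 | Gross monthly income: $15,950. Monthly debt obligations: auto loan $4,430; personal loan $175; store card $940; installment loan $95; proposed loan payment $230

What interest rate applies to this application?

7.85%

Credit score 820 ≥ 641; Total monthly debts = (4,430 + 175 + 940 + 95 + 230) = 5,870. DTI = 5,870/15,950 = 36.8% ≤ 40%
LTV = 37,500/60,500 = 62% ≤ 85%
Row: 820 falls in 740+. Column: 62% falls in 54.01–64%. Rate = 7.85%.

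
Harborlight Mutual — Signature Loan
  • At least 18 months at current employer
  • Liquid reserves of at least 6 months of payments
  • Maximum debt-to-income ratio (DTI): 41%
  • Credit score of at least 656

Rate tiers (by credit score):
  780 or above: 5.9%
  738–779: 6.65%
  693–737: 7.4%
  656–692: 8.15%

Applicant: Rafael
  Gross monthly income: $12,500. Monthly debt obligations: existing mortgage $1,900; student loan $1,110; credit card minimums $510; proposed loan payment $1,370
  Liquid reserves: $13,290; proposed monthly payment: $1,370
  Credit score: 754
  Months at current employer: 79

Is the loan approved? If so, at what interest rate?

Credit score 754 ≥ 656 (meets minimum)
Liquid reserves cover 13,290/1,370 = 9.7 months — ≥ 6 required
Total monthly debts = (1,900 + 1,110 + 510 + 1,370) = 4,890. Debt-to-income = 4,890/12,500 = 39.1% — meets 41% limit
Employment 79 ≥ 18 months
All requirements met. Score 754 falls in the 738–779 tier → 6.65%.

Approved at 6.65%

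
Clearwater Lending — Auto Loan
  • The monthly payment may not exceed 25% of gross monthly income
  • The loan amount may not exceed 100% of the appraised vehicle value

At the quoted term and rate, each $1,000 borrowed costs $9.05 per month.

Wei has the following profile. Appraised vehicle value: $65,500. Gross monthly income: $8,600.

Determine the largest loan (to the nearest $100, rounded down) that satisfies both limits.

Payment cap: 25% × $8,600 = $2,150/month.
At $9.05 per $1,000, that supports 2,150/9.05 × 1,000 ≈ $237,569 → $237,500.
LTV cap: 100% × $65,500 = $65,500 → $65,500.
Binding constraint: loan-to-value.

$65,500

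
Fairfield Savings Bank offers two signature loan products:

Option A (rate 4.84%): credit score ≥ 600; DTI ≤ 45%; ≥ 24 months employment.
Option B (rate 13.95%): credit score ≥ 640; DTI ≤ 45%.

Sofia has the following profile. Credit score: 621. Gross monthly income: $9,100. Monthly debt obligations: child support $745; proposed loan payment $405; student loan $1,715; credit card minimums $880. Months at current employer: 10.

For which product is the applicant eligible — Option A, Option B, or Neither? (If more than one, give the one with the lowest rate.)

Neither

Total debts = (745 + 405 + 1,715 + 880) = 3,745; DTI = 3,745/9,100 = 41.2%.
Option A: score 621 ≥ 600; DTI 41.2% ≤ 45%; employment 10 < 24 mo → does not qualify.
Option B: score 621 < 640; DTI 41.2% ≤ 45% → does not qualify.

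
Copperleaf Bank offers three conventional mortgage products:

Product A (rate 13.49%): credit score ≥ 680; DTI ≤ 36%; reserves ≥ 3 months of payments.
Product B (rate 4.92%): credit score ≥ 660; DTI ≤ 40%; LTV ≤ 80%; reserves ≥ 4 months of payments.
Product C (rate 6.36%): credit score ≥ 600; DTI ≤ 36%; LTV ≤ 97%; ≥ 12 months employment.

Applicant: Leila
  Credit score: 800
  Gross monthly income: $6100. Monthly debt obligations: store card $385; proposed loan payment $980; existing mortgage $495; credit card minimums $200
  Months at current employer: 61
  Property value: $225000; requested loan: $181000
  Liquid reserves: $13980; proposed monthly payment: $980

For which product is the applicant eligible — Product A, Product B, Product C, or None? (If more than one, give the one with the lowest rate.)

Product C

Total debts = (385 + 980 + 495 + 200) = 2,060; DTI = 2,060/6,100 = 33.8%.
LTV = 181,000/225,000 = 80.4%.
Reserves = 13,980/980 = 14.3 months.
Product A: score 800 ≥ 680; DTI 33.8% ≤ 36%; reserves 14.3 ≥ 3 mo → qualifies.
Product B: score 800 ≥ 660; DTI 33.8% ≤ 40%; LTV 80.4% > 80%; reserves 14.3 ≥ 4 mo → does not qualify.
Product C: score 800 ≥ 600; DTI 33.8% ≤ 36%; LTV 80.4% ≤ 97%; employment 61 ≥ 12 mo → qualifies.
Qualifying: Product A, Product C. Lowest rate is 6.36% → Product C.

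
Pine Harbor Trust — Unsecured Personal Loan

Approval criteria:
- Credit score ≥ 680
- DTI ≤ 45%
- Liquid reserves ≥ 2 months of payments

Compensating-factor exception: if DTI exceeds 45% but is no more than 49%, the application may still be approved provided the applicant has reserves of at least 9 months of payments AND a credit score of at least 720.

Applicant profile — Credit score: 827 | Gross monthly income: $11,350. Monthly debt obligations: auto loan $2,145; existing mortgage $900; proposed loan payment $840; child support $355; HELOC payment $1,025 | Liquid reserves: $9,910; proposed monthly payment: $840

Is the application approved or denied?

Approved

Credit score 827 ≥ 680 (meets base)
Total debts = (2,145 + 900 + 840 + 355 + 1,025) = 5,265. DTI = 5,265/11,350 = 46.4% > 45% — standard DTI limit exceeded.
Liquid reserves cover 9,910/840 = 11.8 months — ≥ 2 required
46.4% falls in the override range (45%–49%), so the compensating-factor test applies.
Override check — reserves: 11.8 mo (ok); score: 827 (ok).
Both compensating conditions met → exception applies.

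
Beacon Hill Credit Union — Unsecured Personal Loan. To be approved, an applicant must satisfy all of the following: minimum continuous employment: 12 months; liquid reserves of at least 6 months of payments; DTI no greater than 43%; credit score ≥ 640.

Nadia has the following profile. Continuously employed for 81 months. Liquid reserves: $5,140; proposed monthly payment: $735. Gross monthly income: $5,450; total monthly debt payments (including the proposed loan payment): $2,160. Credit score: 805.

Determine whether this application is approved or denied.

Approved

Employment 81 ≥ 12 months
Reserves: 5,140 ÷ 735 = 7.0 months (meets 6-month minimum)
DTI = 2,160/5,450 = 39.6% ≤ 43%
Credit score 805 ≥ 640 (meets)
All criteria satisfied.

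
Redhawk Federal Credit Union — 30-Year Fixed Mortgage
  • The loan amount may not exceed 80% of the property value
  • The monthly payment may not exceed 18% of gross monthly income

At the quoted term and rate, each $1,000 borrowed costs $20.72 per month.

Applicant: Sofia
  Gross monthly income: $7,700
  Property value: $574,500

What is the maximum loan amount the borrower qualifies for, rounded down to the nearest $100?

Payment cap: 18% × $7,700 = $1,386/month.
At $20.72 per $1,000, that supports 1,386/20.72 × 1,000 ≈ $66,891 → $66,800.
LTV cap: 80% × $574,500 = $459,600 → $459,600.
Binding constraint: payment-to-income.

$66,800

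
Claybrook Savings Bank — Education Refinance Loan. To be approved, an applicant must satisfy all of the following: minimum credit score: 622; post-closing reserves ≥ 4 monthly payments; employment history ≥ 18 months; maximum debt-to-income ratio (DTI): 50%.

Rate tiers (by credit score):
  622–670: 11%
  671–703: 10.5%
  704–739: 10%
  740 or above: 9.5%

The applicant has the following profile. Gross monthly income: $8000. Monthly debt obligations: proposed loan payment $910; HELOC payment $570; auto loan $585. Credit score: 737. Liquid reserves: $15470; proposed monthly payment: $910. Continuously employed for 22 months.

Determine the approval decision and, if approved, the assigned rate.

Credit score 737 ≥ 622 (meets minimum)
Total monthly debts = (910 + 570 + 585) = 2,065. DTI: 2,065 ÷ 8,000 = 25.8%, within the 50% cap
Employment 22 ≥ 18 months
Reserves = 15,470/910 = 17.0 months ≥ 4
All requirements met. Score 737 falls in the 704–739 tier → 10%.

Approved at 10%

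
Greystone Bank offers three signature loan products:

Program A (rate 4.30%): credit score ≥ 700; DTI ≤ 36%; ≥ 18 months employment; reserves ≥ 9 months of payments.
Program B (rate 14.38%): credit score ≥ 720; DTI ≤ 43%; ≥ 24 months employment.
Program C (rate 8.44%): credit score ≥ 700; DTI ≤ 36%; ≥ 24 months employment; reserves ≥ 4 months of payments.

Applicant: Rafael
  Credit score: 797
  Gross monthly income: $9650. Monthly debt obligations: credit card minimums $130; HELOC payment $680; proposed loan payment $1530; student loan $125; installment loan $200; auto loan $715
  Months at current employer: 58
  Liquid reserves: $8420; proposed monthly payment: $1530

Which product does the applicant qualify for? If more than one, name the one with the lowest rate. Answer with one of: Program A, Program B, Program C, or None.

Program C

Total debts = (130 + 680 + 1,530 + 125 + 200 + 715) = 3,380; DTI = 3,380/9,650 = 35%.
Reserves = 8,420/1,530 = 5.5 months.
Program A: score 797 ≥ 700; DTI 35% ≤ 36%; employment 58 ≥ 18 mo; reserves 5.5 < 9 mo → does not qualify.
Program B: score 797 ≥ 720; DTI 35% ≤ 43%; employment 58 ≥ 24 mo → qualifies.
Program C: score 797 ≥ 700; DTI 35% ≤ 36%; employment 58 ≥ 24 mo; reserves 5.5 ≥ 4 mo → qualifies.
Qualifying: Program B, Program C. Lowest rate is 8.44% → Program C.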